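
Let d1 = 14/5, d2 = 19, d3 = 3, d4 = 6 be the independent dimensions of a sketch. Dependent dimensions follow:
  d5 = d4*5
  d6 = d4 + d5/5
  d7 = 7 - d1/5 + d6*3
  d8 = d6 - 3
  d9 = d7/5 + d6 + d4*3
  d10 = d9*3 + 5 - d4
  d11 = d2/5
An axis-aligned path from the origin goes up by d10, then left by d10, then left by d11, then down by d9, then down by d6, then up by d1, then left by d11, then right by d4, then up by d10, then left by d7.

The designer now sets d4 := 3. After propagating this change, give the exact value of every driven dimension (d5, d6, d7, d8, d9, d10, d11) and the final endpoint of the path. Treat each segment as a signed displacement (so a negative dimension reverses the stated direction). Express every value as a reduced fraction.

d5 = 15
d6 = 6
d7 = 611/25
d8 = 3
d9 = 2486/125
d10 = 7708/125
d11 = 19/5
endpoint = (-11338/125, 2506/25)

Apply edit: d4 := 3
  d5 = d4*5 = 15
  d6 = d4 + d5/5 = 6
  d7 = 7 - d1/5 + d6*3 = 611/25
  d8 = d6 - 3 = 3
  d9 = d7/5 + d6 + d4*3 = 2486/125
  d10 = d9*3 + 5 - d4 = 7708/125
  d11 = d2/5 = 19/5
Walk from origin (0, 0):
  seg 1: up by d10 = 7708/125 → (0, 7708/125)
  seg 2: left by d10 = 7708/125 → (-7708/125, 7708/125)
  seg 3: left by d11 = 19/5 → (-8183/125, 7708/125)
  seg 4: down by d9 = 2486/125 → (-8183/125, 5222/125)
  seg 5: down by d6 = 6 → (-8183/125, 4472/125)
  seg 6: up by d1 = 14/5 → (-8183/125, 4822/125)
  seg 7: left by d11 = 19/5 → (-8658/125, 4822/125)
  seg 8: right by d4 = 3 → (-8283/125, 4822/125)
  seg 9: up by d10 = 7708/125 → (-8283/125, 2506/25)
  seg 10: left by d7 = 611/25 → (-11338/125, 2506/25)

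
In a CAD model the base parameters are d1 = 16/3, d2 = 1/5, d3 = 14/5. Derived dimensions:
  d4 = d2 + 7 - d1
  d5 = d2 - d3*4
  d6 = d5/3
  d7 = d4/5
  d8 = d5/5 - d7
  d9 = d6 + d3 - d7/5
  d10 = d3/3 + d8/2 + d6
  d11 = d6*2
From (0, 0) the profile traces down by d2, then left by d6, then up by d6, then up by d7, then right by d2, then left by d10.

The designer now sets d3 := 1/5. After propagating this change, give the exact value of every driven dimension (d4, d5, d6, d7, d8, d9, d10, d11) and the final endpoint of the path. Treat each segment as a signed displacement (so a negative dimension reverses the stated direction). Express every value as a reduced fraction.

Apply edit: d3 := 1/5
  d4 = d2 + 7 - d1 = 28/15
  d5 = d2 - d3*4 = -3/5
  d6 = d5/3 = -1/5
  d7 = d4/5 = 28/75
  d8 = d5/5 - d7 = -37/75
  d9 = d6 + d3 - d7/5 = -28/375
  d10 = d3/3 + d8/2 + d6 = -19/50
  d11 = d6*2 = -2/5
Walk from origin (0, 0):
  seg 1: down by d2 = 1/5 → (0, -1/5)
  seg 2: left by d6 = -1/5 → (1/5, -1/5)
  seg 3: up by d6 = -1/5 → (1/5, -2/5)
  seg 4: up by d7 = 28/75 → (1/5, -2/75)
  seg 5: right by d2 = 1/5 → (2/5, -2/75)
  seg 6: left by d10 = -19/50 → (39/50, -2/75)

d4 = 28/15
d5 = -3/5
d6 = -1/5
d7 = 28/75
d8 = -37/75
d9 = -28/375
d10 = -19/50
d11 = -2/5
endpoint = (39/50, -2/75)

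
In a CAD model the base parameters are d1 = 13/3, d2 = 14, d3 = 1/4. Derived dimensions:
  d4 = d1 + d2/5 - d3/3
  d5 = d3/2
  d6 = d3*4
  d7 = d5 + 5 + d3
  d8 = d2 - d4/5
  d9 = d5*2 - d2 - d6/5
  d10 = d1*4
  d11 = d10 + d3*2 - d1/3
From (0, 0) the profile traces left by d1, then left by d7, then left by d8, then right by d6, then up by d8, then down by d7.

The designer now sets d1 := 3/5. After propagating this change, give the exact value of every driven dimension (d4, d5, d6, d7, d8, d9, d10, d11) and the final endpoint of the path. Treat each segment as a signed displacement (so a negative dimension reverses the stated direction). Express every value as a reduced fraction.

Apply edit: d1 := 3/5
  d4 = d1 + d2/5 - d3/3 = 199/60
  d5 = d3/2 = 1/8
  d6 = d3*4 = 1
  d7 = d5 + 5 + d3 = 43/8
  d8 = d2 - d4/5 = 4001/300
  d9 = d5*2 - d2 - d6/5 = -279/20
  d10 = d1*4 = 12/5
  d11 = d10 + d3*2 - d1/3 = 27/10
Walk from origin (0, 0):
  seg 1: left by d1 = 3/5 → (-3/5, 0)
  seg 2: left by d7 = 43/8 → (-239/40, 0)
  seg 3: left by d8 = 4001/300 → (-11587/600, 0)
  seg 4: right by d6 = 1 → (-10987/600, 0)
  seg 5: up by d8 = 4001/300 → (-10987/600, 4001/300)
  seg 6: down by d7 = 43/8 → (-10987/600, 4777/600)

d4 = 199/60
d5 = 1/8
d6 = 1
d7 = 43/8
d8 = 4001/300
d9 = -279/20
d10 = 12/5
d11 = 27/10
endpoint = (-10987/600, 4777/600)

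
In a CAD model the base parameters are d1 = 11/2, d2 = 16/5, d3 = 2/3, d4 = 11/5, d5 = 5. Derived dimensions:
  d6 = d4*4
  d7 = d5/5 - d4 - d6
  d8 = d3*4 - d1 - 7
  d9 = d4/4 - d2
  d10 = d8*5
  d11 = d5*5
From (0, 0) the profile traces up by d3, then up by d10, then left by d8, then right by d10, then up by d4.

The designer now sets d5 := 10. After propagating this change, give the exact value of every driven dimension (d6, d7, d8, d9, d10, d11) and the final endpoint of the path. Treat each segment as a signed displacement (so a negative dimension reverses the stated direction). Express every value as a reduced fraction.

Apply edit: d5 := 10
  d6 = d4*4 = 44/5
  d7 = d5/5 - d4 - d6 = -9
  d8 = d3*4 - d1 - 7 = -59/6
  d9 = d4/4 - d2 = -53/20
  d10 = d8*5 = -295/6
  d11 = d5*5 = 50
Walk from origin (0, 0):
  seg 1: up by d3 = 2/3 → (0, 2/3)
  seg 2: up by d10 = -295/6 → (0, -97/2)
  seg 3: left by d8 = -59/6 → (59/6, -97/2)
  seg 4: right by d10 = -295/6 → (-118/3, -97/2)
  seg 5: up by d4 = 11/5 → (-118/3, -463/10)

d6 = 44/5
d7 = -9
d8 = -59/6
d9 = -53/20
d10 = -295/6
d11 = 50
endpoint = (-118/3, -463/10)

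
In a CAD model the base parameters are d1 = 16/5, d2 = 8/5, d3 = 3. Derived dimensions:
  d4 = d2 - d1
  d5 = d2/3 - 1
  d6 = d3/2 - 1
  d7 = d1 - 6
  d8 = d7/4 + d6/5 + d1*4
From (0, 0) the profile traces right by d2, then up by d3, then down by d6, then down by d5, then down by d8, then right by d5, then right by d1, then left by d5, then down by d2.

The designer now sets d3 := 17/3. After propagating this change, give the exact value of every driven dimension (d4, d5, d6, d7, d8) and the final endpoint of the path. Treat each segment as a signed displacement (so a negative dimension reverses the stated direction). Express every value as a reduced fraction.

d4 = -8/5
d5 = -7/15
d6 = 11/6
d7 = -14/5
d8 = 187/15
endpoint = (24/5, -293/30)

Apply edit: d3 := 17/3
  d4 = d2 - d1 = -8/5
  d5 = d2/3 - 1 = -7/15
  d6 = d3/2 - 1 = 11/6
  d7 = d1 - 6 = -14/5
  d8 = d7/4 + d6/5 + d1*4 = 187/15
Walk from origin (0, 0):
  seg 1: right by d2 = 8/5 → (8/5, 0)
  seg 2: up by d3 = 17/3 → (8/5, 17/3)
  seg 3: down by d6 = 11/6 → (8/5, 23/6)
  seg 4: down by d5 = -7/15 → (8/5, 43/10)
  seg 5: down by d8 = 187/15 → (8/5, -49/6)
  seg 6: right by d5 = -7/15 → (17/15, -49/6)
  seg 7: right by d1 = 16/5 → (13/3, -49/6)
  seg 8: left by d5 = -7/15 → (24/5, -49/6)
  seg 9: down by d2 = 8/5 → (24/5, -293/30)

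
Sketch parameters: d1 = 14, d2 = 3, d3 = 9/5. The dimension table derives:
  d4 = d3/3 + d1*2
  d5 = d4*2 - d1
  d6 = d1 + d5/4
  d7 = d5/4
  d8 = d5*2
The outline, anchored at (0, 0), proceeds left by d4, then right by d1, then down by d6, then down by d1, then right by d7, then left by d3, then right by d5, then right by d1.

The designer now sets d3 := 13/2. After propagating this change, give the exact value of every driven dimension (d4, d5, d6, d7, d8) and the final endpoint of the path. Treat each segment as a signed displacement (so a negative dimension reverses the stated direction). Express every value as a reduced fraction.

Apply edit: d3 := 13/2
  d4 = d3/3 + d1*2 = 181/6
  d5 = d4*2 - d1 = 139/3
  d6 = d1 + d5/4 = 307/12
  d7 = d5/4 = 139/12
  d8 = d5*2 = 278/3
Walk from origin (0, 0):
  seg 1: left by d4 = 181/6 → (-181/6, 0)
  seg 2: right by d1 = 14 → (-97/6, 0)
  seg 3: down by d6 = 307/12 → (-97/6, -307/12)
  seg 4: down by d1 = 14 → (-97/6, -475/12)
  seg 5: right by d7 = 139/12 → (-55/12, -475/12)
  seg 6: left by d3 = 13/2 → (-133/12, -475/12)
  seg 7: right by d5 = 139/3 → (141/4, -475/12)
  seg 8: right by d1 = 14 → (197/4, -475/12)

d4 = 181/6
d5 = 139/3
d6 = 307/12
d7 = 139/12
d8 = 278/3
endpoint = (197/4, -475/12)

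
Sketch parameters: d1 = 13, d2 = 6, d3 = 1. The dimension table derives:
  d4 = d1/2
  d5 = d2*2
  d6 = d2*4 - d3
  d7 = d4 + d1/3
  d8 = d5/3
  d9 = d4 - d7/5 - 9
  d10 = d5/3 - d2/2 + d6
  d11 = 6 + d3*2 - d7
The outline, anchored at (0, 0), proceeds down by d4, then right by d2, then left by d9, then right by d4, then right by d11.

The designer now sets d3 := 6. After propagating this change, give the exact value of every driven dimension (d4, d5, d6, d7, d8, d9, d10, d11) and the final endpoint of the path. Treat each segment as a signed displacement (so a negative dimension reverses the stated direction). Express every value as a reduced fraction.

d4 = 13/2
d5 = 12
d6 = 18
d7 = 65/6
d8 = 4
d9 = -14/3
d10 = 19
d11 = 43/6
endpoint = (73/3, -13/2)

Apply edit: d3 := 6
  d4 = d1/2 = 13/2
  d5 = d2*2 = 12
  d6 = d2*4 - d3 = 18
  d7 = d4 + d1/3 = 65/6
  d8 = d5/3 = 4
  d9 = d4 - d7/5 - 9 = -14/3
  d10 = d5/3 - d2/2 + d6 = 19
  d11 = 6 + d3*2 - d7 = 43/6
Walk from origin (0, 0):
  seg 1: down by d4 = 13/2 → (0, -13/2)
  seg 2: right by d2 = 6 → (6, -13/2)
  seg 3: left by d9 = -14/3 → (32/3, -13/2)
  seg 4: right by d4 = 13/2 → (103/6, -13/2)
  seg 5: right by d11 = 43/6 → (73/3, -13/2)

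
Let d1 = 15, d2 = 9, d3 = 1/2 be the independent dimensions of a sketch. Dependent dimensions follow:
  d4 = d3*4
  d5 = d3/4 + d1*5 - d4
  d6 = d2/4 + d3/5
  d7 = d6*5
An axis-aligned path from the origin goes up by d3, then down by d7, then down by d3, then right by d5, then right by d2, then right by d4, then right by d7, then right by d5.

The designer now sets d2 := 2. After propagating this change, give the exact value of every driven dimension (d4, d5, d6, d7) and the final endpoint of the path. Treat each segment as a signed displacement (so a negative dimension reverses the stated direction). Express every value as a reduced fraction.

d4 = 2
d5 = 585/8
d6 = 3/5
d7 = 3
endpoint = (613/4, -3)

Apply edit: d2 := 2
  d4 = d3*4 = 2
  d5 = d3/4 + d1*5 - d4 = 585/8
  d6 = d2/4 + d3/5 = 3/5
  d7 = d6*5 = 3
Walk from origin (0, 0):
  seg 1: up by d3 = 1/2 → (0, 1/2)
  seg 2: down by d7 = 3 → (0, -5/2)
  seg 3: down by d3 = 1/2 → (0, -3)
  seg 4: right by d5 = 585/8 → (585/8, -3)
  seg 5: right by d2 = 2 → (601/8, -3)
  seg 6: right by d4 = 2 → (617/8, -3)
  seg 7: right by d7 = 3 → (641/8, -3)
  seg 8: right by d5 = 585/8 → (613/4, -3)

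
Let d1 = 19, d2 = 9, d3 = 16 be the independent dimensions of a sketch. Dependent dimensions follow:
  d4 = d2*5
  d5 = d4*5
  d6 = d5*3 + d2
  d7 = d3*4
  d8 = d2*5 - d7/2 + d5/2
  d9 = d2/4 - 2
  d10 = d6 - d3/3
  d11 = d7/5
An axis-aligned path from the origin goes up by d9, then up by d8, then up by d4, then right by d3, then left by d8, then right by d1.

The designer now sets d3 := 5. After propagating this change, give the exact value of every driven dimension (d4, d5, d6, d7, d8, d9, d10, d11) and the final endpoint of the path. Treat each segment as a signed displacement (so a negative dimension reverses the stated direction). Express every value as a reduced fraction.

d4 = 45
d5 = 225
d6 = 684
d7 = 20
d8 = 295/2
d9 = 1/4
d10 = 2047/3
d11 = 4
endpoint = (-247/2, 771/4)

Apply edit: d3 := 5
  d4 = d2*5 = 45
  d5 = d4*5 = 225
  d6 = d5*3 + d2 = 684
  d7 = d3*4 = 20
  d8 = d2*5 - d7/2 + d5/2 = 295/2
  d9 = d2/4 - 2 = 1/4
  d10 = d6 - d3/3 = 2047/3
  d11 = d7/5 = 4
Walk from origin (0, 0):
  seg 1: up by d9 = 1/4 → (0, 1/4)
  seg 2: up by d8 = 295/2 → (0, 591/4)
  seg 3: up by d4 = 45 → (0, 771/4)
  seg 4: right by d3 = 5 → (5, 771/4)
  seg 5: left by d8 = 295/2 → (-285/2, 771/4)
  seg 6: right by d1 = 19 → (-247/2, 771/4)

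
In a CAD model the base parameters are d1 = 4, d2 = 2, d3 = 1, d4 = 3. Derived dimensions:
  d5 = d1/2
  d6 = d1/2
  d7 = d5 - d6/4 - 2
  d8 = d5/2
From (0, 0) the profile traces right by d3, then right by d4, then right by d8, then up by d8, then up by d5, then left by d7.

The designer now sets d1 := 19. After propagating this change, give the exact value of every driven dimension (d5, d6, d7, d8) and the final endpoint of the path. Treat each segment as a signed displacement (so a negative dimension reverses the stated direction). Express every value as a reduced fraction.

d5 = 19/2
d6 = 19/2
d7 = 41/8
d8 = 19/4
endpoint = (29/8, 57/4)

Apply edit: d1 := 19
  d5 = d1/2 = 19/2
  d6 = d1/2 = 19/2
  d7 = d5 - d6/4 - 2 = 41/8
  d8 = d5/2 = 19/4
Walk from origin (0, 0):
  seg 1: right by d3 = 1 → (1, 0)
  seg 2: right by d4 = 3 → (4, 0)
  seg 3: right by d8 = 19/4 → (35/4, 0)
  seg 4: up by d8 = 19/4 → (35/4, 19/4)
  seg 5: up by d5 = 19/2 → (35/4, 57/4)
  seg 6: left by d7 = 41/8 → (29/8, 57/4)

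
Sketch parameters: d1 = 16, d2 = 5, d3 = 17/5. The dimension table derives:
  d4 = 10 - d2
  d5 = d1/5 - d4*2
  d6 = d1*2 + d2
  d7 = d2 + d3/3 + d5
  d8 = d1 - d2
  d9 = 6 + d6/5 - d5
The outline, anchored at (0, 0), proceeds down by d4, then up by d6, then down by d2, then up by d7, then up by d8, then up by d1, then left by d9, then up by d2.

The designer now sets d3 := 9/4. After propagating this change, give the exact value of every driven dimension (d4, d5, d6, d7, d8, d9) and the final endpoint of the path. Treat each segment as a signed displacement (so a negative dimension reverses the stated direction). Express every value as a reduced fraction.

d4 = 5
d5 = -34/5
d6 = 37
d7 = -21/20
d8 = 11
d9 = 101/5
endpoint = (-101/5, 1159/20)

Apply edit: d3 := 9/4
  d4 = 10 - d2 = 5
  d5 = d1/5 - d4*2 = -34/5
  d6 = d1*2 + d2 = 37
  d7 = d2 + d3/3 + d5 = -21/20
  d8 = d1 - d2 = 11
  d9 = 6 + d6/5 - d5 = 101/5
Walk from origin (0, 0):
  seg 1: down by d4 = 5 → (0, -5)
  seg 2: up by d6 = 37 → (0, 32)
  seg 3: down by d2 = 5 → (0, 27)
  seg 4: up by d7 = -21/20 → (0, 519/20)
  seg 5: up by d8 = 11 → (0, 739/20)
  seg 6: up by d1 = 16 → (0, 1059/20)
  seg 7: left by d9 = 101/5 → (-101/5, 1059/20)
  seg 8: up by d2 = 5 → (-101/5, 1159/20)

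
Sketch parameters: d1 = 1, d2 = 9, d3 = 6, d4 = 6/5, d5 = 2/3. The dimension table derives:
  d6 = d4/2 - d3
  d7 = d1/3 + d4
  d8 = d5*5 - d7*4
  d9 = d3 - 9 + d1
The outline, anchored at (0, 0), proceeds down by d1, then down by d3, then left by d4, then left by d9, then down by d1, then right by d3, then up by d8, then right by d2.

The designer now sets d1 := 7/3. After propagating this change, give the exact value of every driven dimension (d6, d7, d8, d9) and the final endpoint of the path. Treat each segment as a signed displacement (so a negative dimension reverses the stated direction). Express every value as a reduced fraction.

Apply edit: d1 := 7/3
  d6 = d4/2 - d3 = -27/5
  d7 = d1/3 + d4 = 89/45
  d8 = d5*5 - d7*4 = -206/45
  d9 = d3 - 9 + d1 = -2/3
Walk from origin (0, 0):
  seg 1: down by d1 = 7/3 → (0, -7/3)
  seg 2: down by d3 = 6 → (0, -25/3)
  seg 3: left by d4 = 6/5 → (-6/5, -25/3)
  seg 4: left by d9 = -2/3 → (-8/15, -25/3)
  seg 5: down by d1 = 7/3 → (-8/15, -32/3)
  seg 6: right by d3 = 6 → (82/15, -32/3)
  seg 7: up by d8 = -206/45 → (82/15, -686/45)
  seg 8: right by d2 = 9 → (217/15, -686/45)

d6 = -27/5
d7 = 89/45
d8 = -206/45
d9 = -2/3
endpoint = (217/15, -686/45)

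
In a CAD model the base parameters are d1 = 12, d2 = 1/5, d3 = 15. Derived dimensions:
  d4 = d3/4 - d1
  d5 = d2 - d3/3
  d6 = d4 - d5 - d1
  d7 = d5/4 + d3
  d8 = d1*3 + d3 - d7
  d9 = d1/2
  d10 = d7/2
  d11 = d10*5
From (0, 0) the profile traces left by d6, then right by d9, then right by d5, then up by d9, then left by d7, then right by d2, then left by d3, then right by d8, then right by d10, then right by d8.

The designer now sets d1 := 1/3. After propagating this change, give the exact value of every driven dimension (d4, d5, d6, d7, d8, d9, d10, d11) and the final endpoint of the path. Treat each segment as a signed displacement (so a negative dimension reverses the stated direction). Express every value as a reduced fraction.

d4 = 41/12
d5 = -24/5
d6 = 473/60
d7 = 69/5
d8 = 11/5
d9 = 1/6
d10 = 69/10
d11 = 69/2
endpoint = (-1789/60, 1/6)

Apply edit: d1 := 1/3
  d4 = d3/4 - d1 = 41/12
  d5 = d2 - d3/3 = -24/5
  d6 = d4 - d5 - d1 = 473/60
  d7 = d5/4 + d3 = 69/5
  d8 = d1*3 + d3 - d7 = 11/5
  d9 = d1/2 = 1/6
  d10 = d7/2 = 69/10
  d11 = d10*5 = 69/2
Walk from origin (0, 0):
  seg 1: left by d6 = 473/60 → (-473/60, 0)
  seg 2: right by d9 = 1/6 → (-463/60, 0)
  seg 3: right by d5 = -24/5 → (-751/60, 0)
  seg 4: up by d9 = 1/6 → (-751/60, 1/6)
  seg 5: left by d7 = 69/5 → (-1579/60, 1/6)
  seg 6: right by d2 = 1/5 → (-1567/60, 1/6)
  seg 7: left by d3 = 15 → (-2467/60, 1/6)
  seg 8: right by d8 = 11/5 → (-467/12, 1/6)
  seg 9: right by d10 = 69/10 → (-1921/60, 1/6)
  seg 10: right by d8 = 11/5 → (-1789/60, 1/6)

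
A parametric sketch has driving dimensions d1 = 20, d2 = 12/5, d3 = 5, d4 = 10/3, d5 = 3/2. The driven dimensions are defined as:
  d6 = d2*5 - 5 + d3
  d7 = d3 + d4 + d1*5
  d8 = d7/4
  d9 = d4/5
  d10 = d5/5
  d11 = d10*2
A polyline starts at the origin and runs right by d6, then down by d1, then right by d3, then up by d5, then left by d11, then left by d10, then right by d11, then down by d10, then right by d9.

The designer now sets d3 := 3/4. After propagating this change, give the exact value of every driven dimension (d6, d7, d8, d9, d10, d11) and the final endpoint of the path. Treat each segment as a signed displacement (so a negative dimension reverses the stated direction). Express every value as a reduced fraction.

Apply edit: d3 := 3/4
  d6 = d2*5 - 5 + d3 = 31/4
  d7 = d3 + d4 + d1*5 = 1249/12
  d8 = d7/4 = 1249/48
  d9 = d4/5 = 2/3
  d10 = d5/5 = 3/10
  d11 = d10*2 = 3/5
Walk from origin (0, 0):
  seg 1: right by d6 = 31/4 → (31/4, 0)
  seg 2: down by d1 = 20 → (31/4, -20)
  seg 3: right by d3 = 3/4 → (17/2, -20)
  seg 4: up by d5 = 3/2 → (17/2, -37/2)
  seg 5: left by d11 = 3/5 → (79/10, -37/2)
  seg 6: left by d10 = 3/10 → (38/5, -37/2)
  seg 7: right by d11 = 3/5 → (41/5, -37/2)
  seg 8: down by d10 = 3/10 → (41/5, -94/5)
  seg 9: right by d9 = 2/3 → (133/15, -94/5)

d6 = 31/4
d7 = 1249/12
d8 = 1249/48
d9 = 2/3
d10 = 3/10
d11 = 3/5
endpoint = (133/15, -94/5)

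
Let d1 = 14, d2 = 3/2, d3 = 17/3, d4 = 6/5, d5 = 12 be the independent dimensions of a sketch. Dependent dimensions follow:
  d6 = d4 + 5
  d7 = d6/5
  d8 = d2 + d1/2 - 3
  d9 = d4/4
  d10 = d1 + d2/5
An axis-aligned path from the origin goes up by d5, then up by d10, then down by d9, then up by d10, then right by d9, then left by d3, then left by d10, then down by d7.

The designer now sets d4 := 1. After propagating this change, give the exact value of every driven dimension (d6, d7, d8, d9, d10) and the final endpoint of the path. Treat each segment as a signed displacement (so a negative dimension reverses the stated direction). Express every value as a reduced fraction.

d6 = 6
d7 = 6/5
d8 = 11/2
d9 = 1/4
d10 = 143/10
endpoint = (-1183/60, 783/20)

Apply edit: d4 := 1
  d6 = d4 + 5 = 6
  d7 = d6/5 = 6/5
  d8 = d2 + d1/2 - 3 = 11/2
  d9 = d4/4 = 1/4
  d10 = d1 + d2/5 = 143/10
Walk from origin (0, 0):
  seg 1: up by d5 = 12 → (0, 12)
  seg 2: up by d10 = 143/10 → (0, 263/10)
  seg 3: down by d9 = 1/4 → (0, 521/20)
  seg 4: up by d10 = 143/10 → (0, 807/20)
  seg 5: right by d9 = 1/4 → (1/4, 807/20)
  seg 6: left by d3 = 17/3 → (-65/12, 807/20)
  seg 7: left by d10 = 143/10 → (-1183/60, 807/20)
  seg 8: down by d7 = 6/5 → (-1183/60, 783/20)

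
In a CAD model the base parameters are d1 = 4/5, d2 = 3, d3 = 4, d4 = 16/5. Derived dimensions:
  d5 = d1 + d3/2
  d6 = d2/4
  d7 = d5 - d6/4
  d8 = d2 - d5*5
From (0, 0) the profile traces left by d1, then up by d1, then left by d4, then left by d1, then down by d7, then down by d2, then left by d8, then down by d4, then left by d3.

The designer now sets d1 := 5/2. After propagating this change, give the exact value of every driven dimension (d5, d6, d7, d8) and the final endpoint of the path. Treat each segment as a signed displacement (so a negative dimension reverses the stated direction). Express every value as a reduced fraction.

d5 = 9/2
d6 = 3/4
d7 = 69/16
d8 = -39/2
endpoint = (73/10, -641/80)

Apply edit: d1 := 5/2
  d5 = d1 + d3/2 = 9/2
  d6 = d2/4 = 3/4
  d7 = d5 - d6/4 = 69/16
  d8 = d2 - d5*5 = -39/2
Walk from origin (0, 0):
  seg 1: left by d1 = 5/2 → (-5/2, 0)
  seg 2: up by d1 = 5/2 → (-5/2, 5/2)
  seg 3: left by d4 = 16/5 → (-57/10, 5/2)
  seg 4: left by d1 = 5/2 → (-41/5, 5/2)
  seg 5: down by d7 = 69/16 → (-41/5, -29/16)
  seg 6: down by d2 = 3 → (-41/5, -77/16)
  seg 7: left by d8 = -39/2 → (113/10, -77/16)
  seg 8: down by d4 = 16/5 → (113/10, -641/80)
  seg 9: left by d3 = 4 → (73/10, -641/80)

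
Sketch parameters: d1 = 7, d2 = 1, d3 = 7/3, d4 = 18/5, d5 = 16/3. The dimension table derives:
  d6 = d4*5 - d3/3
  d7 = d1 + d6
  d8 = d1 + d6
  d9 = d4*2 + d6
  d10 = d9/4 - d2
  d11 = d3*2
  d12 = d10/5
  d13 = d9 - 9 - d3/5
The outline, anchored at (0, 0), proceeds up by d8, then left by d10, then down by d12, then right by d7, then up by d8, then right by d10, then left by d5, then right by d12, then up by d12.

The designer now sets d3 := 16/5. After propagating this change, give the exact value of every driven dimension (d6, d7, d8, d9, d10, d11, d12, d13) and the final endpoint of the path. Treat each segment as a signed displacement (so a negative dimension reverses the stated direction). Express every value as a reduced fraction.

Apply edit: d3 := 16/5
  d6 = d4*5 - d3/3 = 254/15
  d7 = d1 + d6 = 359/15
  d8 = d1 + d6 = 359/15
  d9 = d4*2 + d6 = 362/15
  d10 = d9/4 - d2 = 151/30
  d11 = d3*2 = 32/5
  d12 = d10/5 = 151/150
  d13 = d9 - 9 - d3/5 = 1087/75
Walk from origin (0, 0):
  seg 1: up by d8 = 359/15 → (0, 359/15)
  seg 2: left by d10 = 151/30 → (-151/30, 359/15)
  seg 3: down by d12 = 151/150 → (-151/30, 3439/150)
  seg 4: right by d7 = 359/15 → (189/10, 3439/150)
  seg 5: up by d8 = 359/15 → (189/10, 2343/50)
  seg 6: right by d10 = 151/30 → (359/15, 2343/50)
  seg 7: left by d5 = 16/3 → (93/5, 2343/50)
  seg 8: right by d12 = 151/150 → (2941/150, 2343/50)
  seg 9: up by d12 = 151/150 → (2941/150, 718/15)

d6 = 254/15
d7 = 359/15
d8 = 359/15
d9 = 362/15
d10 = 151/30
d11 = 32/5
d12 = 151/150
d13 = 1087/75
endpoint = (2941/150, 718/15)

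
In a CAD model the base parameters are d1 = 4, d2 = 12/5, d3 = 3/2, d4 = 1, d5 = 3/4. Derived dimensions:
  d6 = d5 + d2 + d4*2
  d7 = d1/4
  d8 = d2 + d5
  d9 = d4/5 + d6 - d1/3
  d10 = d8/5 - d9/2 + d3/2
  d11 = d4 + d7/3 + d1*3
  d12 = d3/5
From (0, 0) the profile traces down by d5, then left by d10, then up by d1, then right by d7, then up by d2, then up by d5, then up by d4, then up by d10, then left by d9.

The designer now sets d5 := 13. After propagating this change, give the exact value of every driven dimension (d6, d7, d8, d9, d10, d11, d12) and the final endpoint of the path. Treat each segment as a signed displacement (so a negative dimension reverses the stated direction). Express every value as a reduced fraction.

d6 = 87/5
d7 = 1
d8 = 77/5
d9 = 244/15
d10 = -1291/300
d11 = 40/3
d12 = 3/10
endpoint = (-3289/300, 929/300)

Apply edit: d5 := 13
  d6 = d5 + d2 + d4*2 = 87/5
  d7 = d1/4 = 1
  d8 = d2 + d5 = 77/5
  d9 = d4/5 + d6 - d1/3 = 244/15
  d10 = d8/5 - d9/2 + d3/2 = -1291/300
  d11 = d4 + d7/3 + d1*3 = 40/3
  d12 = d3/5 = 3/10
Walk from origin (0, 0):
  seg 1: down by d5 = 13 → (0, -13)
  seg 2: left by d10 = -1291/300 → (1291/300, -13)
  seg 3: up by d1 = 4 → (1291/300, -9)
  seg 4: right by d7 = 1 → (1591/300, -9)
  seg 5: up by d2 = 12/5 → (1591/300, -33/5)
  seg 6: up by d5 = 13 → (1591/300, 32/5)
  seg 7: up by d4 = 1 → (1591/300, 37/5)
  seg 8: up by d10 = -1291/300 → (1591/300, 929/300)
  seg 9: left by d9 = 244/15 → (-3289/300, 929/300)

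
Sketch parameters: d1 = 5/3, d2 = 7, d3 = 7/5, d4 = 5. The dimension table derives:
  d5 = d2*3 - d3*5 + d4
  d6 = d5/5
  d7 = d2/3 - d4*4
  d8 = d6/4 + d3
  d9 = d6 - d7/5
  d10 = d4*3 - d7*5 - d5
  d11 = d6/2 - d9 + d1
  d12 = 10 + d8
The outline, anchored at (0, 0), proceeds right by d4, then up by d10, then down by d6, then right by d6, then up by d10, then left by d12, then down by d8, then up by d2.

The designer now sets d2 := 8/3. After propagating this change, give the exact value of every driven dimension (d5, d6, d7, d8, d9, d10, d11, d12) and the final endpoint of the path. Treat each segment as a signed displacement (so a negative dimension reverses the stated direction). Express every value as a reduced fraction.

d5 = 6
d6 = 6/5
d7 = -172/9
d8 = 17/10
d9 = 226/45
d10 = 941/9
d11 = -124/45
d12 = 117/10
endpoint = (-11/2, 18799/90)

Apply edit: d2 := 8/3
  d5 = d2*3 - d3*5 + d4 = 6
  d6 = d5/5 = 6/5
  d7 = d2/3 - d4*4 = -172/9
  d8 = d6/4 + d3 = 17/10
  d9 = d6 - d7/5 = 226/45
  d10 = d4*3 - d7*5 - d5 = 941/9
  d11 = d6/2 - d9 + d1 = -124/45
  d12 = 10 + d8 = 117/10
Walk from origin (0, 0):
  seg 1: right by d4 = 5 → (5, 0)
  seg 2: up by d10 = 941/9 → (5, 941/9)
  seg 3: down by d6 = 6/5 → (5, 4651/45)
  seg 4: right by d6 = 6/5 → (31/5, 4651/45)
  seg 5: up by d10 = 941/9 → (31/5, 9356/45)
  seg 6: left by d12 = 117/10 → (-11/2, 9356/45)
  seg 7: down by d8 = 17/10 → (-11/2, 18559/90)
  seg 8: up by d2 = 8/3 → (-11/2, 18799/90)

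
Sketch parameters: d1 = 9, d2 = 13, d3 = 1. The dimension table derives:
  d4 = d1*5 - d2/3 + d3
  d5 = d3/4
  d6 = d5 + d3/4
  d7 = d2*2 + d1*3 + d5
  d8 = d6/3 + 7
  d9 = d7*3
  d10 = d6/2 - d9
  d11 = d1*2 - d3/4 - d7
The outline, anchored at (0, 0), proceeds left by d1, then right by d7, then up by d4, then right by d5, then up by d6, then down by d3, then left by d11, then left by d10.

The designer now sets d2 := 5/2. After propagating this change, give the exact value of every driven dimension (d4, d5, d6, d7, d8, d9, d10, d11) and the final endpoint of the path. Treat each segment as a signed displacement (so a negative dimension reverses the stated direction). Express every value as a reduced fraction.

Apply edit: d2 := 5/2
  d4 = d1*5 - d2/3 + d3 = 271/6
  d5 = d3/4 = 1/4
  d6 = d5 + d3/4 = 1/2
  d7 = d2*2 + d1*3 + d5 = 129/4
  d8 = d6/3 + 7 = 43/6
  d9 = d7*3 = 387/4
  d10 = d6/2 - d9 = -193/2
  d11 = d1*2 - d3/4 - d7 = -29/2
Walk from origin (0, 0):
  seg 1: left by d1 = 9 → (-9, 0)
  seg 2: right by d7 = 129/4 → (93/4, 0)
  seg 3: up by d4 = 271/6 → (93/4, 271/6)
  seg 4: right by d5 = 1/4 → (47/2, 271/6)
  seg 5: up by d6 = 1/2 → (47/2, 137/3)
  seg 6: down by d3 = 1 → (47/2, 134/3)
  seg 7: left by d11 = -29/2 → (38, 134/3)
  seg 8: left by d10 = -193/2 → (269/2, 134/3)

d4 = 271/6
d5 = 1/4
d6 = 1/2
d7 = 129/4
d8 = 43/6
d9 = 387/4
d10 = -193/2
d11 = -29/2
endpoint = (269/2, 134/3)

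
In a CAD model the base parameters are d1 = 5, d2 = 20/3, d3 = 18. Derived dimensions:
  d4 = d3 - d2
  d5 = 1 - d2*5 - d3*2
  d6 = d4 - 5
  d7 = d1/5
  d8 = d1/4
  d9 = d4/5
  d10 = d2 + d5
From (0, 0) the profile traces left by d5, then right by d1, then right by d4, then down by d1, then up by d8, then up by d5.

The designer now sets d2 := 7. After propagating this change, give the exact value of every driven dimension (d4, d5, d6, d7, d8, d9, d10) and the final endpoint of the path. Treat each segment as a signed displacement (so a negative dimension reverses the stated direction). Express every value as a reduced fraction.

Apply edit: d2 := 7
  d4 = d3 - d2 = 11
  d5 = 1 - d2*5 - d3*2 = -70
  d6 = d4 - 5 = 6
  d7 = d1/5 = 1
  d8 = d1/4 = 5/4
  d9 = d4/5 = 11/5
  d10 = d2 + d5 = -63
Walk from origin (0, 0):
  seg 1: left by d5 = -70 → (70, 0)
  seg 2: right by d1 = 5 → (75, 0)
  seg 3: right by d4 = 11 → (86, 0)
  seg 4: down by d1 = 5 → (86, -5)
  seg 5: up by d8 = 5/4 → (86, -15/4)
  seg 6: up by d5 = -70 → (86, -295/4)

d4 = 11
d5 = -70
d6 = 6
d7 = 1
d8 = 5/4
d9 = 11/5
d10 = -63
endpoint = (86, -295/4)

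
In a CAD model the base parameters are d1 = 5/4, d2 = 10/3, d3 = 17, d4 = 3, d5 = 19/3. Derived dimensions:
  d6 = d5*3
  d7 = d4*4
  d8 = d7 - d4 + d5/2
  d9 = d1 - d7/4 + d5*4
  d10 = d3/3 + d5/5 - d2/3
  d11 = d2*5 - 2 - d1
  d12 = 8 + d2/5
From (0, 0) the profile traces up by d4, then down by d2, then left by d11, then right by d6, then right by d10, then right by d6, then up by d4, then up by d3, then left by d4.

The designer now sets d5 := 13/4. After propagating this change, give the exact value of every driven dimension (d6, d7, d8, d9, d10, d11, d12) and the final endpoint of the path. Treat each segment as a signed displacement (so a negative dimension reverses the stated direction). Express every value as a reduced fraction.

Apply edit: d5 := 13/4
  d6 = d5*3 = 39/4
  d7 = d4*4 = 12
  d8 = d7 - d4 + d5/2 = 85/8
  d9 = d1 - d7/4 + d5*4 = 45/4
  d10 = d3/3 + d5/5 - d2/3 = 937/180
  d11 = d2*5 - 2 - d1 = 161/12
  d12 = 8 + d2/5 = 26/3
Walk from origin (0, 0):
  seg 1: up by d4 = 3 → (0, 3)
  seg 2: down by d2 = 10/3 → (0, -1/3)
  seg 3: left by d11 = 161/12 → (-161/12, -1/3)
  seg 4: right by d6 = 39/4 → (-11/3, -1/3)
  seg 5: right by d10 = 937/180 → (277/180, -1/3)
  seg 6: right by d6 = 39/4 → (508/45, -1/3)
  seg 7: up by d4 = 3 → (508/45, 8/3)
  seg 8: up by d3 = 17 → (508/45, 59/3)
  seg 9: left by d4 = 3 → (373/45, 59/3)

d6 = 39/4
d7 = 12
d8 = 85/8
d9 = 45/4
d10 = 937/180
d11 = 161/12
d12 = 26/3
endpoint = (373/45, 59/3)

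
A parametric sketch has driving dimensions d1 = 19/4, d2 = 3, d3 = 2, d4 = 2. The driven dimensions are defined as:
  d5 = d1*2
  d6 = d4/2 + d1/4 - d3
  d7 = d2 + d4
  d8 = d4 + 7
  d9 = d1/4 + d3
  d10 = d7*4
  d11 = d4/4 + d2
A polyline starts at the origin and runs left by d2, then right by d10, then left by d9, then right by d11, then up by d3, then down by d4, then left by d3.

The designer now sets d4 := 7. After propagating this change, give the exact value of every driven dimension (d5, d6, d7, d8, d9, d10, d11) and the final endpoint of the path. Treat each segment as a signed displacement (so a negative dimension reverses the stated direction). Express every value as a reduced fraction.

Apply edit: d4 := 7
  d5 = d1*2 = 19/2
  d6 = d4/2 + d1/4 - d3 = 43/16
  d7 = d2 + d4 = 10
  d8 = d4 + 7 = 14
  d9 = d1/4 + d3 = 51/16
  d10 = d7*4 = 40
  d11 = d4/4 + d2 = 19/4
Walk from origin (0, 0):
  seg 1: left by d2 = 3 → (-3, 0)
  seg 2: right by d10 = 40 → (37, 0)
  seg 3: left by d9 = 51/16 → (541/16, 0)
  seg 4: right by d11 = 19/4 → (617/16, 0)
  seg 5: up by d3 = 2 → (617/16, 2)
  seg 6: down by d4 = 7 → (617/16, -5)
  seg 7: left by d3 = 2 → (585/16, -5)

d5 = 19/2
d6 = 43/16
d7 = 10
d8 = 14
d9 = 51/16
d10 = 40
d11 = 19/4
endpoint = (585/16, -5)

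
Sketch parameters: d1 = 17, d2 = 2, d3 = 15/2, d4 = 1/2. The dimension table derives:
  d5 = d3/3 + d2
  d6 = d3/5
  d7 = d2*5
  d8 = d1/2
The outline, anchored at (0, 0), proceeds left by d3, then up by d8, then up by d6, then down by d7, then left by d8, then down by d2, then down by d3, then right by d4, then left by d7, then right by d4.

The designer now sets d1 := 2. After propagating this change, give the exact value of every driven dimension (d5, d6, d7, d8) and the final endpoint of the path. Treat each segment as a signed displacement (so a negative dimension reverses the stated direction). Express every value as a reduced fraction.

d5 = 9/2
d6 = 3/2
d7 = 10
d8 = 1
endpoint = (-35/2, -17)

Apply edit: d1 := 2
  d5 = d3/3 + d2 = 9/2
  d6 = d3/5 = 3/2
  d7 = d2*5 = 10
  d8 = d1/2 = 1
Walk from origin (0, 0):
  seg 1: left by d3 = 15/2 → (-15/2, 0)
  seg 2: up by d8 = 1 → (-15/2, 1)
  seg 3: up by d6 = 3/2 → (-15/2, 5/2)
  seg 4: down by d7 = 10 → (-15/2, -15/2)
  seg 5: left by d8 = 1 → (-17/2, -15/2)
  seg 6: down by d2 = 2 → (-17/2, -19/2)
  seg 7: down by d3 = 15/2 → (-17/2, -17)
  seg 8: right by d4 = 1/2 → (-8, -17)
  seg 9: left by d7 = 10 → (-18, -17)
  seg 10: right by d4 = 1/2 → (-35/2, -17)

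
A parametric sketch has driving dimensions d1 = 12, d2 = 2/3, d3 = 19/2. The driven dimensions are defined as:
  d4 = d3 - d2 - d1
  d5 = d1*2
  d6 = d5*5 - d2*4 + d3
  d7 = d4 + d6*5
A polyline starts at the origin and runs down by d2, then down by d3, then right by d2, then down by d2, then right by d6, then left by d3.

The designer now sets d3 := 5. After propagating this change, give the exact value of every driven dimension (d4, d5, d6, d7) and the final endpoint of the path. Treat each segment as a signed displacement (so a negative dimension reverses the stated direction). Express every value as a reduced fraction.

d4 = -23/3
d5 = 24
d6 = 367/3
d7 = 604
endpoint = (118, -19/3)

Apply edit: d3 := 5
  d4 = d3 - d2 - d1 = -23/3
  d5 = d1*2 = 24
  d6 = d5*5 - d2*4 + d3 = 367/3
  d7 = d4 + d6*5 = 604
Walk from origin (0, 0):
  seg 1: down by d2 = 2/3 → (0, -2/3)
  seg 2: down by d3 = 5 → (0, -17/3)
  seg 3: right by d2 = 2/3 → (2/3, -17/3)
  seg 4: down by d2 = 2/3 → (2/3, -19/3)
  seg 5: right by d6 = 367/3 → (123, -19/3)
  seg 6: left by d3 = 5 → (118, -19/3)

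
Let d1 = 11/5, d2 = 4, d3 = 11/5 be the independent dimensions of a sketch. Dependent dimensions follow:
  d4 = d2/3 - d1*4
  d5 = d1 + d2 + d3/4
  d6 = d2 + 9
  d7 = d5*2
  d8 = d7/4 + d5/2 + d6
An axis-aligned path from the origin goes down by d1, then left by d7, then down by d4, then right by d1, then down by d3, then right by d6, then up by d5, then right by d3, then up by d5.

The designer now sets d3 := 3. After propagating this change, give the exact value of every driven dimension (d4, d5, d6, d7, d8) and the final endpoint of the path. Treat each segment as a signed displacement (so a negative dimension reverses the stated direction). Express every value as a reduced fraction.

Apply edit: d3 := 3
  d4 = d2/3 - d1*4 = -112/15
  d5 = d1 + d2 + d3/4 = 139/20
  d6 = d2 + 9 = 13
  d7 = d5*2 = 139/10
  d8 = d7/4 + d5/2 + d6 = 399/20
Walk from origin (0, 0):
  seg 1: down by d1 = 11/5 → (0, -11/5)
  seg 2: left by d7 = 139/10 → (-139/10, -11/5)
  seg 3: down by d4 = -112/15 → (-139/10, 79/15)
  seg 4: right by d1 = 11/5 → (-117/10, 79/15)
  seg 5: down by d3 = 3 → (-117/10, 34/15)
  seg 6: right by d6 = 13 → (13/10, 34/15)
  seg 7: up by d5 = 139/20 → (13/10, 553/60)
  seg 8: right by d3 = 3 → (43/10, 553/60)
  seg 9: up by d5 = 139/20 → (43/10, 97/6)

d4 = -112/15
d5 = 139/20
d6 = 13
d7 = 139/10
d8 = 399/20
endpoint = (43/10, 97/6)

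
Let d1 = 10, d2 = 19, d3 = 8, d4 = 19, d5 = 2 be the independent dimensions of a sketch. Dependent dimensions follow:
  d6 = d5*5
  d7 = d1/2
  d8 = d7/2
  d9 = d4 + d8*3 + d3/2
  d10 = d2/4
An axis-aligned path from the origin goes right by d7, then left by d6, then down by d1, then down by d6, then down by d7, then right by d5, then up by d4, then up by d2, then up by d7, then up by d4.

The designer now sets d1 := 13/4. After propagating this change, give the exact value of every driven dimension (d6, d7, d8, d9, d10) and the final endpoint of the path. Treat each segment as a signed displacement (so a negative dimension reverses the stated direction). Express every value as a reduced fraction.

d6 = 10
d7 = 13/8
d8 = 13/16
d9 = 407/16
d10 = 19/4
endpoint = (-51/8, 175/4)

Apply edit: d1 := 13/4
  d6 = d5*5 = 10
  d7 = d1/2 = 13/8
  d8 = d7/2 = 13/16
  d9 = d4 + d8*3 + d3/2 = 407/16
  d10 = d2/4 = 19/4
Walk from origin (0, 0):
  seg 1: right by d7 = 13/8 → (13/8, 0)
  seg 2: left by d6 = 10 → (-67/8, 0)
  seg 3: down by d1 = 13/4 → (-67/8, -13/4)
  seg 4: down by d6 = 10 → (-67/8, -53/4)
  seg 5: down by d7 = 13/8 → (-67/8, -119/8)
  seg 6: right by d5 = 2 → (-51/8, -119/8)
  seg 7: up by d4 = 19 → (-51/8, 33/8)
  seg 8: up by d2 = 19 → (-51/8, 185/8)
  seg 9: up by d7 = 13/8 → (-51/8, 99/4)
  seg 10: up by d4 = 19 → (-51/8, 175/4)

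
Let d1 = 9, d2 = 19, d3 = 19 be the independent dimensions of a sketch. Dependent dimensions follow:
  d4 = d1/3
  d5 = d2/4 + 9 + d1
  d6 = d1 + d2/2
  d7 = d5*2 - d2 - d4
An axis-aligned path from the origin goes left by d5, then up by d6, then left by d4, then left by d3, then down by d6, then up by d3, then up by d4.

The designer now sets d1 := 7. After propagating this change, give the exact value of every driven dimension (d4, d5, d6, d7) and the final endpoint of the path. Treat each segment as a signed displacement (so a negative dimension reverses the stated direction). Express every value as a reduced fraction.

d4 = 7/3
d5 = 83/4
d6 = 33/2
d7 = 121/6
endpoint = (-505/12, 64/3)

Apply edit: d1 := 7
  d4 = d1/3 = 7/3
  d5 = d2/4 + 9 + d1 = 83/4
  d6 = d1 + d2/2 = 33/2
  d7 = d5*2 - d2 - d4 = 121/6
Walk from origin (0, 0):
  seg 1: left by d5 = 83/4 → (-83/4, 0)
  seg 2: up by d6 = 33/2 → (-83/4, 33/2)
  seg 3: left by d4 = 7/3 → (-277/12, 33/2)
  seg 4: left by d3 = 19 → (-505/12, 33/2)
  seg 5: down by d6 = 33/2 → (-505/12, 0)
  seg 6: up by d3 = 19 → (-505/12, 19)
  seg 7: up by d4 = 7/3 → (-505/12, 64/3)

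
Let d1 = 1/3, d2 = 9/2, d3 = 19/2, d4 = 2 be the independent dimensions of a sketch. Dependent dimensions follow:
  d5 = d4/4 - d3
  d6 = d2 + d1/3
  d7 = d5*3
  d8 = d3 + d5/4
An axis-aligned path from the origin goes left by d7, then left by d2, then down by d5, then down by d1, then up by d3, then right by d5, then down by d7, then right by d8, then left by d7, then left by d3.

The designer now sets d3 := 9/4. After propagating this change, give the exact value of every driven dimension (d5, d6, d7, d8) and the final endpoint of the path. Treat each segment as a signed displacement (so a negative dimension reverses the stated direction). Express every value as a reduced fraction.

Apply edit: d3 := 9/4
  d5 = d4/4 - d3 = -7/4
  d6 = d2 + d1/3 = 83/18
  d7 = d5*3 = -21/4
  d8 = d3 + d5/4 = 29/16
Walk from origin (0, 0):
  seg 1: left by d7 = -21/4 → (21/4, 0)
  seg 2: left by d2 = 9/2 → (3/4, 0)
  seg 3: down by d5 = -7/4 → (3/4, 7/4)
  seg 4: down by d1 = 1/3 → (3/4, 17/12)
  seg 5: up by d3 = 9/4 → (3/4, 11/3)
  seg 6: right by d5 = -7/4 → (-1, 11/3)
  seg 7: down by d7 = -21/4 → (-1, 107/12)
  seg 8: right by d8 = 29/16 → (13/16, 107/12)
  seg 9: left by d7 = -21/4 → (97/16, 107/12)
  seg 10: left by d3 = 9/4 → (61/16, 107/12)

d5 = -7/4
d6 = 83/18
d7 = -21/4
d8 = 29/16
endpoint = (61/16, 107/12)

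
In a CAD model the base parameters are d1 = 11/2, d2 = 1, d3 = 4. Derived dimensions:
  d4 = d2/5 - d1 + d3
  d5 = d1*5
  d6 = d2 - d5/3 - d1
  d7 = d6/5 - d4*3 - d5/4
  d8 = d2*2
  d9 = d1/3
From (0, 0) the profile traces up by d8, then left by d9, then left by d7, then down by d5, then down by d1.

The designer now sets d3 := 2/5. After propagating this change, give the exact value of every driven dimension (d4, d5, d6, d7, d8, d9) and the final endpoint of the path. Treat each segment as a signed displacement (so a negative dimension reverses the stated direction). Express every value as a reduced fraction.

d4 = -49/10
d5 = 55/2
d6 = -41/3
d7 = 611/120
d8 = 2
d9 = 11/6
endpoint = (-277/40, -31)

Apply edit: d3 := 2/5
  d4 = d2/5 - d1 + d3 = -49/10
  d5 = d1*5 = 55/2
  d6 = d2 - d5/3 - d1 = -41/3
  d7 = d6/5 - d4*3 - d5/4 = 611/120
  d8 = d2*2 = 2
  d9 = d1/3 = 11/6
Walk from origin (0, 0):
  seg 1: up by d8 = 2 → (0, 2)
  seg 2: left by d9 = 11/6 → (-11/6, 2)
  seg 3: left by d7 = 611/120 → (-277/40, 2)
  seg 4: down by d5 = 55/2 → (-277/40, -51/2)
  seg 5: down by d1 = 11/2 → (-277/40, -31)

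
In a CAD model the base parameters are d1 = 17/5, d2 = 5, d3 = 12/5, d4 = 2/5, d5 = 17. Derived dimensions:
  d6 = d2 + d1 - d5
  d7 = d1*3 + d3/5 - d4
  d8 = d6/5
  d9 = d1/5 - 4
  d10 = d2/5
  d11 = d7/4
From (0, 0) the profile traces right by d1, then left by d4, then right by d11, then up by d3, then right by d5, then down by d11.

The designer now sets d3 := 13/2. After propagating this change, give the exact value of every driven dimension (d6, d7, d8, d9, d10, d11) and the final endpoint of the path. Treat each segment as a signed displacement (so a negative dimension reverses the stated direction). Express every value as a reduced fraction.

d6 = -43/5
d7 = 111/10
d8 = -43/25
d9 = -83/25
d10 = 1
d11 = 111/40
endpoint = (911/40, 149/40)

Apply edit: d3 := 13/2
  d6 = d2 + d1 - d5 = -43/5
  d7 = d1*3 + d3/5 - d4 = 111/10
  d8 = d6/5 = -43/25
  d9 = d1/5 - 4 = -83/25
  d10 = d2/5 = 1
  d11 = d7/4 = 111/40
Walk from origin (0, 0):
  seg 1: right by d1 = 17/5 → (17/5, 0)
  seg 2: left by d4 = 2/5 → (3, 0)
  seg 3: right by d11 = 111/40 → (231/40, 0)
  seg 4: up by d3 = 13/2 → (231/40, 13/2)
  seg 5: right by d5 = 17 → (911/40, 13/2)
  seg 6: down by d11 = 111/40 → (911/40, 149/40)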